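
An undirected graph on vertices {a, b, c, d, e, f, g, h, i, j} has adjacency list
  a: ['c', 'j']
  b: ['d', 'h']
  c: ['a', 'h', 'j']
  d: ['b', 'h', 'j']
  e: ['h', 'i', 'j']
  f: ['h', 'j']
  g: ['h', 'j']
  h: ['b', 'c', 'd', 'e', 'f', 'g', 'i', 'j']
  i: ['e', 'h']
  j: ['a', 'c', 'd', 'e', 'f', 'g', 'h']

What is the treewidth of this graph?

A width-2 tree decomposition is:
Bags: B1 = {d, h, j}  B2 = {c, h, j}  B3 = {b, d, h}  B4 = {f, h, j}  B5 = {g, h, j}  B6 = {a, c, j}  B7 = {e, h, j}  B8 = {e, h, i}
Tree: B1–B2, B1–B3, B1–B4, B2–B5, B2–B6, B2–B7, B7–B8
Each bag holds 3 vertices, so the decomposition has width 2, which upper-bounds the treewidth. On the other hand G contains the 3-clique {d, h, j}. A clique must lie in a single bag of any decomposition, so no decomposition can have width below 2. Hence tw(G) = 2 exactly.

2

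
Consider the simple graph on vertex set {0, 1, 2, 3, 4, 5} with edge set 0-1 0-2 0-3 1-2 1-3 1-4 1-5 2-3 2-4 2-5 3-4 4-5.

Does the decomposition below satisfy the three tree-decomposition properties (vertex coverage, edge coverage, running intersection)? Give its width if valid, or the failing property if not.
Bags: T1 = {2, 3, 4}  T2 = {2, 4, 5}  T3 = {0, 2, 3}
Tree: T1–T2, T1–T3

A tree decomposition must satisfy three properties: every vertex lies in some bag; for every edge, both endpoints lie together in some bag; and for every vertex, the bags containing it form a connected subtree. Here vertex 1 appears in no bag, so the decomposition is invalid.

No — vertex 1 appears in no bag.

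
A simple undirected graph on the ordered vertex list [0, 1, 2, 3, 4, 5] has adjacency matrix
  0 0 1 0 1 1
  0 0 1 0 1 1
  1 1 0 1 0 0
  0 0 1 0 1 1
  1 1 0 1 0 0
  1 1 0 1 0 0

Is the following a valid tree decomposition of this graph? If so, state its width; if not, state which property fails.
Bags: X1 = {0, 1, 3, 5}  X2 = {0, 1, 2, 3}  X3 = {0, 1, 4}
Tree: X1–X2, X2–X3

No — edge (3,4) lies in no bag.

A tree decomposition must satisfy three properties: every vertex lies in some bag; for every edge, both endpoints lie together in some bag; and for every vertex, the bags containing it form a connected subtree. Here edge (3,4) lies in no bag, so the decomposition is invalid.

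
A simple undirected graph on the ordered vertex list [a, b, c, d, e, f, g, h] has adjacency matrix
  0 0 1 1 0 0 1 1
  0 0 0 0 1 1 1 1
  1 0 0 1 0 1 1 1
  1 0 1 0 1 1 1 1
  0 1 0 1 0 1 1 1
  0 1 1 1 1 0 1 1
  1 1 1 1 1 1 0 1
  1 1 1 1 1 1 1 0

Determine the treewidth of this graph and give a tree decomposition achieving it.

Treewidth 4.
One optimal decomposition is:
Bags: B1 = {d, e, f, g, h}  B2 = {b, e, f, g, h}  B3 = {c, d, f, g, h}  B4 = {a, c, d, g, h}
Tree: B1–B2, B1–B3, B3–B4

The largest bag has 5 vertices, giving width 4; this decomposition certifies tw(G) ≤ 4. Conversely, {d, e, f, g, h} is a clique of size 5, and the vertices of any clique must share a bag in every tree decomposition; so some bag has ≥ 5 vertices and tw(G) ≥ 4. Combining the bounds, tw(G) = 4.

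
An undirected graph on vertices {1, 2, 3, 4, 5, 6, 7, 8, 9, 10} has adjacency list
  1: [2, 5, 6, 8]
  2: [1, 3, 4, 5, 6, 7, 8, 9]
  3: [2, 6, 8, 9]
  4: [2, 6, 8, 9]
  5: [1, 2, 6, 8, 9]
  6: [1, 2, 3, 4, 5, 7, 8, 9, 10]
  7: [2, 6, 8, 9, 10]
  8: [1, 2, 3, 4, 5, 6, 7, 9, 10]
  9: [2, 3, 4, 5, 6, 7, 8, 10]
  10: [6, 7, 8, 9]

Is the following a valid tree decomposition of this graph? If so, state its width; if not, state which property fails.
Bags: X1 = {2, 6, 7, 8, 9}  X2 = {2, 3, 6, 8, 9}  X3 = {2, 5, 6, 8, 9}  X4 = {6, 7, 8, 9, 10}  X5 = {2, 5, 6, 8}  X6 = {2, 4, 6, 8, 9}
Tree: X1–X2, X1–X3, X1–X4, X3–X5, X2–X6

A tree decomposition must satisfy three properties: every vertex lies in some bag; for every edge, both endpoints lie together in some bag; and for every vertex, the bags containing it form a connected subtree. Here vertex 1 appears in no bag, so the decomposition is invalid.

No — vertex 1 appears in no bag.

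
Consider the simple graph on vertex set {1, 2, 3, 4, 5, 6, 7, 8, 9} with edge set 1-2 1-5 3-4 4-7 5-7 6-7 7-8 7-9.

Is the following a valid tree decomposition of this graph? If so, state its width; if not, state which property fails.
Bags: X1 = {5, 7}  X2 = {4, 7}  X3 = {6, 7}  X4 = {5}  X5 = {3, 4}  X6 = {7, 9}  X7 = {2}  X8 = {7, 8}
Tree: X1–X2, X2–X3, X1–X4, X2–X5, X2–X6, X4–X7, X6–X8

A tree decomposition must satisfy three properties: every vertex lies in some bag; for every edge, both endpoints lie together in some bag; and for every vertex, the bags containing it form a connected subtree. Here vertex 1 appears in no bag, so the decomposition is invalid.

No — vertex 1 appears in no bag.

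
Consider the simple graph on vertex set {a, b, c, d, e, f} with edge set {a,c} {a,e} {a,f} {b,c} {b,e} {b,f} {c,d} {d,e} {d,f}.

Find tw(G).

A width-3 tree decomposition is:
Bags: B1 = {a, b, d, f}  B2 = {a, b, c, d}  B3 = {a, b, d, e}
Tree: B1–B2, B2–B3
Each bag holds 4 vertices, so the decomposition has width 3, which upper-bounds the treewidth. For the lower bound: the 4 vertex sets {d,f}, {b,c}, {a}, {e} are disjoint, each induces a connected subgraph, and every pair is joined by at least one edge of G. Contracting each set to a single vertex therefore yields K_{4} as a minor, and since treewidth is minor-monotone, tw(G) ≥ tw(K_{4}) = 3. Hence tw(G) = 3 exactly.

3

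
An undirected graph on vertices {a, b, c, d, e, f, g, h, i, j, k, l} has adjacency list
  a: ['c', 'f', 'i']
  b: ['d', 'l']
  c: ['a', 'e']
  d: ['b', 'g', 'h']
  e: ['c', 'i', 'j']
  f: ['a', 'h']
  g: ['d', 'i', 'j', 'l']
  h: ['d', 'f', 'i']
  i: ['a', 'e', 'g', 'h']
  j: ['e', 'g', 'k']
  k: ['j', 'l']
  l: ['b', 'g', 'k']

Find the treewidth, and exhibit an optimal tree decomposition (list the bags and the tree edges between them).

Treewidth 3.
Bags: B1 = {b, d, k, l}  B2 = {d, g, k, l}  B3 = {d, g, j, k}  B4 = {d, g, h, j}  B5 = {g, h, i, j}  B6 = {e, h, i, j}  B7 = {e, f, h, i}  B8 = {a, e, f, i}  B9 = {a, c, e, f}
Tree: B1–B2, B2–B3, B3–B4, B4–B5, B5–B6, B6–B7, B7–B8, B8–B9

Every bag has size at most 4, so the width is 4 − 1 = 3 and tw(G) ≤ 3. For the lower bound: the 4 vertex sets {b,k,l}, {d}, {g}, {e,h,i,j} are disjoint, each induces a connected subgraph, and every pair is joined by at least one edge of G. Contracting each set to a single vertex therefore yields K_{4} as a minor, and since treewidth is minor-monotone, tw(G) ≥ tw(K_{4}) = 3. Therefore the treewidth is 3.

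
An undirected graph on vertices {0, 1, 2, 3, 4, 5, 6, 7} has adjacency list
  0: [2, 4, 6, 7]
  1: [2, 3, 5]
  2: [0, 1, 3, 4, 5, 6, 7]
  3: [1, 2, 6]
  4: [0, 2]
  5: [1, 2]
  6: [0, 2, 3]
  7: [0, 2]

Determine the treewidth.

2

A width-2 tree decomposition is:
Bags: B1 = {0, 2, 6}  B2 = {2, 3, 6}  B3 = {1, 2, 3}  B4 = {1, 2, 5}  B5 = {0, 2, 4}  B6 = {0, 2, 7}
Tree: B1–B2, B2–B3, B3–B4, B1–B5, B5–B6
Every bag has size at most 3, so the width is 3 − 1 = 2 and tw(G) ≤ 2. For the lower bound, the 3 vertices {0, 2, 4} are pairwise adjacent, and any tree decomposition puts a clique entirely inside one bag — forcing width ≥ 2. Combining the bounds, tw(G) = 2.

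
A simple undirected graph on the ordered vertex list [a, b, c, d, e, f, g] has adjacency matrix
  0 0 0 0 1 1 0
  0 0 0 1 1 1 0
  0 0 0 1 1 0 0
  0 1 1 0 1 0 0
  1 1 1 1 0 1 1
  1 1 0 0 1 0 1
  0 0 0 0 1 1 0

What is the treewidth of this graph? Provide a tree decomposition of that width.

The largest bag has 3 vertices, giving width 2; this decomposition certifies tw(G) ≤ 2. Conversely, {c, d, e} is a clique of size 3, and the vertices of any clique must share a bag in every tree decomposition; so some bag has ≥ 3 vertices and tw(G) ≥ 2. Hence tw(G) = 2 exactly.

Treewidth 2.
One such decomposition:
Bags: B1 = {c, d, e}  B2 = {b, d, e}  B3 = {b, e, f}  B4 = {e, f, g}  B5 = {a, e, f}
Tree: B1–B2, B2–B3, B3–B4, B4–B5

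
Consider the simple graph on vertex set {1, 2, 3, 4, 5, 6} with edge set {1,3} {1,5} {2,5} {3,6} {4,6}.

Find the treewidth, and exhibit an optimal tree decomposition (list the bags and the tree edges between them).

Treewidth 1.
Bags: B1 = {4, 6}  B2 = {3, 6}  B3 = {1, 3}  B4 = {1, 5}  B5 = {2, 5}
Tree: B1–B2, B2–B3, B3–B4, B4–B5

Every bag has size at most 2, so the width is 2 − 1 = 1 and tw(G) ≤ 1. G has an edge, so its treewidth is at least 1. Combining the bounds, tw(G) = 1.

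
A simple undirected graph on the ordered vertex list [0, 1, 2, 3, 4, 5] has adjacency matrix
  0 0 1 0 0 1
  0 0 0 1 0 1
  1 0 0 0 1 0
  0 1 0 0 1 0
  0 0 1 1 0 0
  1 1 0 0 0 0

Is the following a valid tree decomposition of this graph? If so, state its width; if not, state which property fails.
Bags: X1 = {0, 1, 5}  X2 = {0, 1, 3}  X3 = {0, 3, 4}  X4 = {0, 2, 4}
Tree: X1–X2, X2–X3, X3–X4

Yes; width 2.

Every vertex of G appears in some bag (union = {0, 1, 2, 3, 4, 5}); every edge is covered by a bag; and for each vertex v the set of bags containing v is connected in the bag tree. The decomposition is therefore valid. The largest bag has 3 vertices, so the width is 2.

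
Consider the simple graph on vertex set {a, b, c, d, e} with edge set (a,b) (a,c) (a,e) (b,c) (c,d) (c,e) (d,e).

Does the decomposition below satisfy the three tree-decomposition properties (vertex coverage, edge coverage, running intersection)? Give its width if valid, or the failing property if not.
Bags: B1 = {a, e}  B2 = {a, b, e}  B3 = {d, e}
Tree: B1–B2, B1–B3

No — vertex c appears in no bag.

A tree decomposition must satisfy three properties: every vertex lies in some bag; for every edge, both endpoints lie together in some bag; and for every vertex, the bags containing it form a connected subtree. Here vertex c appears in no bag, so the decomposition is invalid.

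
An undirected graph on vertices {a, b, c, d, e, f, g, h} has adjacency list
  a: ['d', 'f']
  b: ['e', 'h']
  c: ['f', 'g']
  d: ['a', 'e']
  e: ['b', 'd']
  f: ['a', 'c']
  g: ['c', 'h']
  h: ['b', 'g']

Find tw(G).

2

A width-2 tree decomposition is:
Bags: B1 = {c, g, h}  B2 = {b, c, h}  B3 = {b, c, e}  B4 = {c, d, e}  B5 = {a, c, d}  B6 = {a, c, f}
Tree: B1–B2, B2–B3, B3–B4, B4–B5, B5–B6
Each bag holds 3 vertices, so the decomposition has width 2, which upper-bounds the treewidth. The edges c–g–h–b–e–d–a–f–c form a cycle, so G is not a tree and its treewidth is at least 2. The upper and lower bounds meet at 2, so that is the treewidth.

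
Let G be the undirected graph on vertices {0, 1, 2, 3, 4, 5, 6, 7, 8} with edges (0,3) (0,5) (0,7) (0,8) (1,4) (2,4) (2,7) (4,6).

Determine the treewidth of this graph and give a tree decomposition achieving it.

Each bag holds 2 vertices, so the decomposition has width 1, which upper-bounds the treewidth. Since G has at least one edge (e.g. 0–7), it is not an edgeless graph, so tw(G) ≥ 1. Combining the bounds, tw(G) = 1.

Treewidth 1.
One optimal decomposition is:
Bags: B1 = {0, 7}  B2 = {2, 7}  B3 = {2, 4}  B4 = {0, 5}  B5 = {0, 3}  B6 = {4, 6}  B7 = {1, 4}  B8 = {0, 8}
Tree: B1–B2, B2–B3, B1–B4, B4–B5, B3–B6, B6–B7, B1–B8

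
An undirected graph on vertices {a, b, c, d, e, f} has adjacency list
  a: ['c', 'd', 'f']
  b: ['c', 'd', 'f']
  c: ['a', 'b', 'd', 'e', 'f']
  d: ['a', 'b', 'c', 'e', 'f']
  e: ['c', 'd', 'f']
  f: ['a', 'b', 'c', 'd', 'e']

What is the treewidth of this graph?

3

A width-3 tree decomposition is:
Bags: B1 = {c, d, e, f}  B2 = {b, c, d, f}  B3 = {a, c, d, f}
Tree: B1–B2, B2–B3
Each bag holds 4 vertices, so the decomposition has width 3, which upper-bounds the treewidth. Conversely, {c, d, e, f} is a clique of size 4, and the vertices of any clique must share a bag in every tree decomposition; so some bag has ≥ 4 vertices and tw(G) ≥ 3. Combining the bounds, tw(G) = 3.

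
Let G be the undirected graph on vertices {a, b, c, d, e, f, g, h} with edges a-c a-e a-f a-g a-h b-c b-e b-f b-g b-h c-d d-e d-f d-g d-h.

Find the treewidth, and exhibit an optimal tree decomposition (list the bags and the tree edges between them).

Treewidth 3.
One optimal decomposition is:
Bags: B1 = {a, b, c, d}  B2 = {a, b, d, g}  B3 = {a, b, d, e}  B4 = {a, b, d, h}  B5 = {a, b, d, f}
Tree: B1–B2, B2–B3, B3–B4, B4–B5

Every bag has size at most 4, so the width is 4 − 1 = 3 and tw(G) ≤ 3. For the lower bound: the 4 vertex sets {b,c}, {a,g}, {d}, {e} are disjoint, each induces a connected subgraph, and every pair is joined by at least one edge of G. Contracting each set to a single vertex therefore yields K_{4} as a minor, and since treewidth is minor-monotone, tw(G) ≥ tw(K_{4}) = 3. Therefore the treewidth is 3.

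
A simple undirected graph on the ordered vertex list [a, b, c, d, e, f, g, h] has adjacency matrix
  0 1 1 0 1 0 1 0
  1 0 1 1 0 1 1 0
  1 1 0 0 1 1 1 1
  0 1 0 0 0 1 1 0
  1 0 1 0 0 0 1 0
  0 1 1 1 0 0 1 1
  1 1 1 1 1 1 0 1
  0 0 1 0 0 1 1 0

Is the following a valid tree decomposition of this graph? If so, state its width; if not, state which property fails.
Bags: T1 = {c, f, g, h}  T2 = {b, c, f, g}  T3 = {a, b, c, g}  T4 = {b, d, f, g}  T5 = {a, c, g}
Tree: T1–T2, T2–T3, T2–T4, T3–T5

A tree decomposition must satisfy three properties: every vertex lies in some bag; for every edge, both endpoints lie together in some bag; and for every vertex, the bags containing it form a connected subtree. Here vertex e appears in no bag, so the decomposition is invalid.

No — vertex e appears in no bag.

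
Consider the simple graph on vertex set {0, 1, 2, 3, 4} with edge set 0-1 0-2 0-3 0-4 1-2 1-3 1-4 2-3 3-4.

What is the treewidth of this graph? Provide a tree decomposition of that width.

Treewidth 3.
Bags: B1 = {0, 1, 2, 3}  B2 = {0, 1, 3, 4}
Tree: B1–B2

Each bag holds 4 vertices, so the decomposition has width 3, which upper-bounds the treewidth. On the other hand G contains the 4-clique {0, 1, 2, 3}. A clique must lie in a single bag of any decomposition, so no decomposition can have width below 3. Therefore the treewidth is 3.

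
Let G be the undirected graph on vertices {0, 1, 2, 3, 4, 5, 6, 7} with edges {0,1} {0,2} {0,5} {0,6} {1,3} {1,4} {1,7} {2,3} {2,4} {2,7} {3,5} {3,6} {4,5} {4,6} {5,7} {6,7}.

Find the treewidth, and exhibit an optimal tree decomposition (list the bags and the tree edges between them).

Treewidth 4.
Bags: B1 = {1, 2, 3, 5, 6}  B2 = {1, 2, 5, 6, 7}  B3 = {0, 1, 2, 5, 6}  B4 = {1, 2, 4, 5, 6}
Tree: B1–B2, B2–B3, B3–B4

Every bag has size at most 5, so the width is 5 − 1 = 4 and tw(G) ≤ 4. For the lower bound: the 5 vertex sets {1,3}, {6,7}, {0,2}, {5}, {4} are disjoint, each induces a connected subgraph, and every pair is joined by at least one edge of G. Contracting each set to a single vertex therefore yields K_{5} as a minor, and since treewidth is minor-monotone, tw(G) ≥ tw(K_{5}) = 4. Therefore the treewidth is 4.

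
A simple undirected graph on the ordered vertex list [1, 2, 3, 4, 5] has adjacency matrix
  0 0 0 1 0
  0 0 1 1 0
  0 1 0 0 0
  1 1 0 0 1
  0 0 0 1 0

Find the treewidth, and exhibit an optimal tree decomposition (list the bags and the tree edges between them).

Treewidth 1.
One optimal decomposition is:
Bags: B1 = {1, 4}  B2 = {4, 5}  B3 = {2, 4}  B4 = {2, 3}
Tree: B1–B2, B1–B3, B3–B4

Each bag holds 2 vertices, so the decomposition has width 1, which upper-bounds the treewidth. G has an edge, so its treewidth is at least 1. Therefore the treewidth is 1.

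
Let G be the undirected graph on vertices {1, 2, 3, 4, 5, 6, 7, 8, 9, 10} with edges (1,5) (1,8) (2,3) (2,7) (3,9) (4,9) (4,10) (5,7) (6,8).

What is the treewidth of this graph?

1

A width-1 tree decomposition is:
Bags: B1 = {4, 10}  B2 = {4, 9}  B3 = {3, 9}  B4 = {2, 3}  B5 = {2, 7}  B6 = {5, 7}  B7 = {1, 5}  B8 = {1, 8}  B9 = {6, 8}
Tree: B1–B2, B2–B3, B3–B4, B4–B5, B5–B6, B6–B7, B7–B8, B8–B9
Each bag holds 2 vertices, so the decomposition has width 1, which upper-bounds the treewidth. G has an edge, so its treewidth is at least 1. The upper and lower bounds meet at 1, so that is the treewidth.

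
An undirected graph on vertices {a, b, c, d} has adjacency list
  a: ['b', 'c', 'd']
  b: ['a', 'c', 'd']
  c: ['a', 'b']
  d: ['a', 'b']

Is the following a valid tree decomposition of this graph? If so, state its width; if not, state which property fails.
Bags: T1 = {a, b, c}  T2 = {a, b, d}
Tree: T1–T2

Yes; width 2.

Every vertex of G appears in some bag (union = {a, b, c, d}); every edge is covered by a bag; and for each vertex v the set of bags containing v is connected in the bag tree. The decomposition is therefore valid. The largest bag has 3 vertices, so the width is 2.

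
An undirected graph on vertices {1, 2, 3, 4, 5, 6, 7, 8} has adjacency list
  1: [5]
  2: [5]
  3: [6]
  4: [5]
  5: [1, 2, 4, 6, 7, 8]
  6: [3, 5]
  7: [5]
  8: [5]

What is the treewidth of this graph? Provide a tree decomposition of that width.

The largest bag has 2 vertices, giving width 1; this decomposition certifies tw(G) ≤ 1. Since G has at least one edge (e.g. 5–6), it is not an edgeless graph, so tw(G) ≥ 1. Hence tw(G) = 1 exactly.

Treewidth 1.
Bags: B1 = {5, 6}  B2 = {2, 5}  B3 = {5, 8}  B4 = {4, 5}  B5 = {1, 5}  B6 = {3, 6}  B7 = {5, 7}
Tree: B1–B2, B2–B3, B1–B4, B3–B5, B1–B6, B4–B7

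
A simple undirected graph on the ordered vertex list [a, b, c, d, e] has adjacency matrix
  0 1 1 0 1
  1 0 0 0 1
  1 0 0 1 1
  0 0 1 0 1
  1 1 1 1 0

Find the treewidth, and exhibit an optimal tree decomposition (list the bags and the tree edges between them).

Treewidth 2.
Bags: B1 = {a, b, e}  B2 = {a, c, e}  B3 = {c, d, e}
Tree: B1–B2, B2–B3

Each bag holds 3 vertices, so the decomposition has width 2, which upper-bounds the treewidth. On the other hand G contains the 3-clique {c, d, e}. A clique must lie in a single bag of any decomposition, so no decomposition can have width below 2. The upper and lower bounds meet at 2, so that is the treewidth.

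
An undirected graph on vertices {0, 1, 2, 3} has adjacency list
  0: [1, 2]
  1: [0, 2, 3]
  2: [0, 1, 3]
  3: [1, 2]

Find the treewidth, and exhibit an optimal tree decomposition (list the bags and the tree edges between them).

Treewidth 2.
Bags: B1 = {0, 1, 2}  B2 = {1, 2, 3}
Tree: B1–B2

The largest bag has 3 vertices, giving width 2; this decomposition certifies tw(G) ≤ 2. On the other hand G contains the 3-clique {0, 1, 2}. A clique must lie in a single bag of any decomposition, so no decomposition can have width below 2. Therefore the treewidth is 2.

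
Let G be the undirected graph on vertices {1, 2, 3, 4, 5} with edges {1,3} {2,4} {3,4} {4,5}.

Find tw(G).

A width-1 tree decomposition is:
Bags: B1 = {4, 5}  B2 = {3, 4}  B3 = {2, 4}  B4 = {1, 3}
Tree: B1–B2, B1–B3, B2–B4
Every bag has size at most 2, so the width is 2 − 1 = 1 and tw(G) ≤ 1. Any graph with an edge has treewidth ≥ 1, and G has the edge 5–4. Therefore the treewidth is 1.

1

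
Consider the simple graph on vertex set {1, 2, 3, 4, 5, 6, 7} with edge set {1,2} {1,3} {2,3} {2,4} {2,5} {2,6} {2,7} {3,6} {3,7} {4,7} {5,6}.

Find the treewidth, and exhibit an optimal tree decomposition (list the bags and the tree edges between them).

Treewidth 2.
One optimal decomposition is:
Bags: B1 = {1, 2, 3}  B2 = {2, 3, 7}  B3 = {2, 3, 6}  B4 = {2, 4, 7}  B5 = {2, 5, 6}
Tree: B1–B2, B2–B3, B2–B4, B3–B5

Each bag holds 3 vertices, so the decomposition has width 2, which upper-bounds the treewidth. Conversely, {1, 2, 3} is a clique of size 3, and the vertices of any clique must share a bag in every tree decomposition; so some bag has ≥ 3 vertices and tw(G) ≥ 2. The upper and lower bounds meet at 2, so that is the treewidth.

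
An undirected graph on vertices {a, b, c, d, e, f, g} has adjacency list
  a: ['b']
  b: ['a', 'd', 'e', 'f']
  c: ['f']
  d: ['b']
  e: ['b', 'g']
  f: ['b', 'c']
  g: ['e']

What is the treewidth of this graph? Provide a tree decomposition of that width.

Each bag holds 2 vertices, so the decomposition has width 1, which upper-bounds the treewidth. Any graph with an edge has treewidth ≥ 1, and G has the edge d–b. Hence tw(G) = 1 exactly.

Treewidth 1.
Bags: B1 = {b, d}  B2 = {b, f}  B3 = {a, b}  B4 = {b, e}  B5 = {c, f}  B6 = {e, g}
Tree: B1–B2, B1–B3, B3–B4, B2–B5, B4–B6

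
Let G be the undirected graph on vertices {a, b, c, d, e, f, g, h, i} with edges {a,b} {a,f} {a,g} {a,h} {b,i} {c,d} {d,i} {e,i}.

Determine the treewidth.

A width-1 tree decomposition is:
Bags: B1 = {a, b}  B2 = {b, i}  B3 = {d, i}  B4 = {e, i}  B5 = {c, d}  B6 = {a, g}  B7 = {a, h}  B8 = {a, f}
Tree: B1–B2, B2–B3, B3–B4, B3–B5, B1–B6, B6–B7, B1–B8
Every bag has size at most 2, so the width is 2 − 1 = 1 and tw(G) ≤ 1. G has an edge, so its treewidth is at least 1. Therefore the treewidth is 1.

1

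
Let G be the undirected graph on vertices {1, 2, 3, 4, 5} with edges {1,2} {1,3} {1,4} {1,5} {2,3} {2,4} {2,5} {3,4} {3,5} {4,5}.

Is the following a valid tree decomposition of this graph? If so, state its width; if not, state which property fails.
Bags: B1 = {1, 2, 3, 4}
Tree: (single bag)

No — vertex 5 appears in no bag.

A tree decomposition must satisfy three properties: every vertex lies in some bag; for every edge, both endpoints lie together in some bag; and for every vertex, the bags containing it form a connected subtree. Here vertex 5 appears in no bag, so the decomposition is invalid.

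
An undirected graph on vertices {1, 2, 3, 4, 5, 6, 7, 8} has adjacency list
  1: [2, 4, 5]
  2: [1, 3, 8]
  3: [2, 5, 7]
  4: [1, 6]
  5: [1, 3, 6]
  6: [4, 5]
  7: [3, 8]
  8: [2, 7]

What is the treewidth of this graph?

A width-2 tree decomposition is:
Bags: B1 = {4, 5, 6}  B2 = {1, 4, 5}  B3 = {1, 3, 5}  B4 = {1, 2, 3}  B5 = {2, 3, 7}  B6 = {2, 7, 8}
Tree: B1–B2, B2–B3, B3–B4, B4–B5, B5–B6
Each bag holds 3 vertices, so the decomposition has width 2, which upper-bounds the treewidth. The edges 6–4–1–5–6 form a cycle, so G is not a tree and its treewidth is at least 2. Therefore the treewidth is 2.

2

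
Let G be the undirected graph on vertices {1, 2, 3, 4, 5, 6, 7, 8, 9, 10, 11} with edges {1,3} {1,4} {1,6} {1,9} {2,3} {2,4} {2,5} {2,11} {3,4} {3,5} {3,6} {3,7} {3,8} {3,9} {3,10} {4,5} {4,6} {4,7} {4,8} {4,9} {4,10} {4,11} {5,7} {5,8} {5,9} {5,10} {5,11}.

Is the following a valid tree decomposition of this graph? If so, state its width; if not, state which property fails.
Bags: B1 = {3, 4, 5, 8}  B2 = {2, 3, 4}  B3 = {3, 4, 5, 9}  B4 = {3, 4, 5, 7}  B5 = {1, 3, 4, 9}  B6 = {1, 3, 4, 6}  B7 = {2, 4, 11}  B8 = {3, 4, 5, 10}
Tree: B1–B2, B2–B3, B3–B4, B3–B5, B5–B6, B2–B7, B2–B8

A tree decomposition must satisfy three properties: every vertex lies in some bag; for every edge, both endpoints lie together in some bag; and for every vertex, the bags containing it form a connected subtree. Here edge (5,2) lies in no bag, so the decomposition is invalid.

No — edge (5,2) lies in no bag.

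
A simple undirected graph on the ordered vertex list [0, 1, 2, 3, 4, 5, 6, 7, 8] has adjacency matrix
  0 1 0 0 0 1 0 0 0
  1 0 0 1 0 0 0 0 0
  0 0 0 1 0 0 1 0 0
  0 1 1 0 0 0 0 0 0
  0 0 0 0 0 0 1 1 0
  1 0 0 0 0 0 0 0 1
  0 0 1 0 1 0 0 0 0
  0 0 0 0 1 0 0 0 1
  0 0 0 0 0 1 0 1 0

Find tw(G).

2

A width-2 tree decomposition is:
Bags: B1 = {0, 1, 3}  B2 = {0, 3, 5}  B3 = {3, 5, 8}  B4 = {3, 7, 8}  B5 = {3, 4, 7}  B6 = {3, 4, 6}  B7 = {2, 3, 6}
Tree: B1–B2, B2–B3, B3–B4, B4–B5, B5–B6, B6–B7
Each bag holds 3 vertices, so the decomposition has width 2, which upper-bounds the treewidth. The edges 3–1–0–5–8–7–4–6–2–3 form a cycle, so G is not a tree and its treewidth is at least 2. Combining the bounds, tw(G) = 2.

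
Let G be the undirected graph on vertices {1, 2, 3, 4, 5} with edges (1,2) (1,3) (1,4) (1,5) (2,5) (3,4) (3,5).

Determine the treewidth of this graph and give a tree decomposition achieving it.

Treewidth 2.
One optimal decomposition is:
Bags: B1 = {1, 2, 5}  B2 = {1, 3, 5}  B3 = {1, 3, 4}
Tree: B1–B2, B2–B3

Each bag holds 3 vertices, so the decomposition has width 2, which upper-bounds the treewidth. On the other hand G contains the 3-clique {1, 2, 5}. A clique must lie in a single bag of any decomposition, so no decomposition can have width below 2. Combining the bounds, tw(G) = 2.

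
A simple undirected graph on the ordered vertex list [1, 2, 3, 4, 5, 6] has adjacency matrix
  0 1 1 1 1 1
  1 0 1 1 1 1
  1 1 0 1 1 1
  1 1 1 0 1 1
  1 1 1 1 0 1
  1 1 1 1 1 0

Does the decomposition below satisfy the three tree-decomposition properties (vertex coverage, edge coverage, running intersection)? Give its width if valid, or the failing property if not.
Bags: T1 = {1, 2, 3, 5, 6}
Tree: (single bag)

A tree decomposition must satisfy three properties: every vertex lies in some bag; for every edge, both endpoints lie together in some bag; and for every vertex, the bags containing it form a connected subtree. Here vertex 4 appears in no bag, so the decomposition is invalid.

No — vertex 4 appears in no bag.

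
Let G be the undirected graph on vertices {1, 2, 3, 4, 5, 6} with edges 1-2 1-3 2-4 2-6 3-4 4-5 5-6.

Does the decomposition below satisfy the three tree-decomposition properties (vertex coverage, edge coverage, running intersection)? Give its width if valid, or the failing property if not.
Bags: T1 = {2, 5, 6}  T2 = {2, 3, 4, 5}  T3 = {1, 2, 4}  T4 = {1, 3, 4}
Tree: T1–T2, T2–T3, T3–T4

A tree decomposition must satisfy three properties: every vertex lies in some bag; for every edge, both endpoints lie together in some bag; and for every vertex, the bags containing it form a connected subtree. Here bags containing vertex 3 are not connected in the tree, so the decomposition is invalid.

No — bags containing vertex 3 are not connected in the tree.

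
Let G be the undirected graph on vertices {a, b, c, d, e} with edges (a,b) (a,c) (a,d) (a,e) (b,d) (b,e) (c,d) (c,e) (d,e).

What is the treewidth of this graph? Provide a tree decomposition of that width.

Treewidth 3.
One optimal decomposition is:
Bags: B1 = {a, c, d, e}  B2 = {a, b, d, e}
Tree: B1–B2

Each bag holds 4 vertices, so the decomposition has width 3, which upper-bounds the treewidth. For the lower bound, the 4 vertices {a, c, d, e} are pairwise adjacent, and any tree decomposition puts a clique entirely inside one bag — forcing width ≥ 3. Therefore the treewidth is 3.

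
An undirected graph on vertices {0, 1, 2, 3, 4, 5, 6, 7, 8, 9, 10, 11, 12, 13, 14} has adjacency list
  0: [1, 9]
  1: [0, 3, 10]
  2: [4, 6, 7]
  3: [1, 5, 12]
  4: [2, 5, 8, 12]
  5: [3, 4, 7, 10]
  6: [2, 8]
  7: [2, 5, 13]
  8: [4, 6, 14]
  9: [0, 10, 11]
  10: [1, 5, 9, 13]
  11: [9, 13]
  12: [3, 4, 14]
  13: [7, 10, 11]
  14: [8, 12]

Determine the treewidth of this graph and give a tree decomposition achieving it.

Treewidth 3.
One optimal decomposition is:
Bags: B1 = {2, 6, 8, 14}  B2 = {2, 4, 8, 14}  B3 = {2, 4, 12, 14}  B4 = {2, 4, 7, 12}  B5 = {4, 5, 7, 12}  B6 = {3, 5, 7, 12}  B7 = {3, 5, 7, 13}  B8 = {3, 5, 10, 13}  B9 = {1, 3, 10, 13}  B10 = {1, 10, 11, 13}  B11 = {1, 9, 10, 11}  B12 = {0, 1, 9, 11}
Tree: B1–B2, B2–B3, B3–B4, B4–B5, B5–B6, B6–B7, B7–B8, B8–B9, B9–B10, B10–B11, B11–B12

Each bag holds 4 vertices, so the decomposition has width 3, which upper-bounds the treewidth. For the lower bound: the 4 vertex sets {6,8,14}, {2}, {4}, {3,5,7,12} are disjoint, each induces a connected subgraph, and every pair is joined by at least one edge of G. Contracting each set to a single vertex therefore yields K_{4} as a minor, and since treewidth is minor-monotone, tw(G) ≥ tw(K_{4}) = 3. Combining the bounds, tw(G) = 3.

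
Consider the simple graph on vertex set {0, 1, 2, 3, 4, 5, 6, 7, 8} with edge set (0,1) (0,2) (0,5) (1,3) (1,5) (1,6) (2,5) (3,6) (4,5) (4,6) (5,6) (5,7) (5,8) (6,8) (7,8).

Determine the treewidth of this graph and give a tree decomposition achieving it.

The largest bag has 3 vertices, giving width 2; this decomposition certifies tw(G) ≤ 2. On the other hand G contains the 3-clique {1, 3, 6}. A clique must lie in a single bag of any decomposition, so no decomposition can have width below 2. The upper and lower bounds meet at 2, so that is the treewidth.

Treewidth 2.
One such decomposition:
Bags: B1 = {1, 5, 6}  B2 = {5, 6, 8}  B3 = {4, 5, 6}  B4 = {0, 1, 5}  B5 = {5, 7, 8}  B6 = {0, 2, 5}  B7 = {1, 3, 6}
Tree: B1–B2, B1–B3, B1–B4, B2–B5, B4–B6, B1–B7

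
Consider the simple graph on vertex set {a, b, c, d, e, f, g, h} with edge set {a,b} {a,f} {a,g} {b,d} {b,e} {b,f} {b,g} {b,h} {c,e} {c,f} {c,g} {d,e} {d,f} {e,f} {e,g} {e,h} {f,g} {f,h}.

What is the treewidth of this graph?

3

A width-3 tree decomposition is:
Bags: B1 = {b, e, f, h}  B2 = {b, e, f, g}  B3 = {c, e, f, g}  B4 = {b, d, e, f}  B5 = {a, b, f, g}
Tree: B1–B2, B2–B3, B1–B4, B2–B5
Every bag has size at most 4, so the width is 4 − 1 = 3 and tw(G) ≤ 3. For the lower bound, the 4 vertices {c, e, f, g} are pairwise adjacent, and any tree decomposition puts a clique entirely inside one bag — forcing width ≥ 3. The upper and lower bounds meet at 3, so that is the treewidth.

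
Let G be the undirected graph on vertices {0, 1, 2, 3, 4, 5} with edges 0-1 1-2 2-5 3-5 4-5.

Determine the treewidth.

1

A width-1 tree decomposition is:
Bags: B1 = {1, 2}  B2 = {2, 5}  B3 = {4, 5}  B4 = {3, 5}  B5 = {0, 1}
Tree: B1–B2, B2–B3, B3–B4, B1–B5
The largest bag has 2 vertices, giving width 1; this decomposition certifies tw(G) ≤ 1. Since G has at least one edge (e.g. 2–1), it is not an edgeless graph, so tw(G) ≥ 1. The upper and lower bounds meet at 1, so that is the treewidth.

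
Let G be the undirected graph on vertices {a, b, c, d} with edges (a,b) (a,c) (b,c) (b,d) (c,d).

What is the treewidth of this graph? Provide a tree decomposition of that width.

Each bag holds 3 vertices, so the decomposition has width 2, which upper-bounds the treewidth. Conversely, {b, c, d} is a clique of size 3, and the vertices of any clique must share a bag in every tree decomposition; so some bag has ≥ 3 vertices and tw(G) ≥ 2. Combining the bounds, tw(G) = 2.

Treewidth 2.
One optimal decomposition is:
Bags: B1 = {a, b, c}  B2 = {b, c, d}
Tree: B1–B2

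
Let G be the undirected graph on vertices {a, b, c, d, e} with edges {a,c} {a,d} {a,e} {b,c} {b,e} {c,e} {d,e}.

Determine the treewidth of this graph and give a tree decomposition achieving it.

The largest bag has 3 vertices, giving width 2; this decomposition certifies tw(G) ≤ 2. Conversely, {a, d, e} is a clique of size 3, and the vertices of any clique must share a bag in every tree decomposition; so some bag has ≥ 3 vertices and tw(G) ≥ 2. The upper and lower bounds meet at 2, so that is the treewidth.

Treewidth 2.
Bags: B1 = {a, c, e}  B2 = {b, c, e}  B3 = {a, d, e}
Tree: B1–B2, B1–B3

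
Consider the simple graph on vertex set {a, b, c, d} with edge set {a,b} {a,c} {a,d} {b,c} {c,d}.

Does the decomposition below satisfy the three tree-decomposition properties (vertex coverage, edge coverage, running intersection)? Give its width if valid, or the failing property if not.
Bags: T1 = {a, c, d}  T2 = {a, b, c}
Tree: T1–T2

Every vertex of G appears in some bag (union = {a, b, c, d}); every edge is covered by a bag; and for each vertex v the set of bags containing v is connected in the bag tree. The decomposition is therefore valid. The largest bag has 3 vertices, so the width is 2.

Yes; width 2.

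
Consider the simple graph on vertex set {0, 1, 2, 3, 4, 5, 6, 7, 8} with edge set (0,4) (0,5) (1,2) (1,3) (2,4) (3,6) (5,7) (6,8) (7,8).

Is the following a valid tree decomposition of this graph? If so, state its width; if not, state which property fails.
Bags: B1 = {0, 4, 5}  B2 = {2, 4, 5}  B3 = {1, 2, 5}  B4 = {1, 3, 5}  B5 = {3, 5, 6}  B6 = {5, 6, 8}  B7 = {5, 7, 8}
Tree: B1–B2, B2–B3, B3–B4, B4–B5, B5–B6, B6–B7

Vertex coverage: the bags together contain {0, 1, 2, 3, 4, 5, 6, 7, 8}, the full vertex set. Edge coverage: each edge of G has both endpoints in at least one bag. Running intersection: for every vertex, the bags containing it form a connected subtree. All three properties hold, so this is a valid tree decomposition of width max|bag| − 1 = 2, and hence tw(G) ≤ 2.

Yes; width 2.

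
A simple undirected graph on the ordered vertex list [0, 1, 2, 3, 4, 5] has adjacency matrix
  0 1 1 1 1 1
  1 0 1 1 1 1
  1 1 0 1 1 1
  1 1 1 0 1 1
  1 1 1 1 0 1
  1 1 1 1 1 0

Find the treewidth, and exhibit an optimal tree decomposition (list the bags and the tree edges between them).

A single bag containing all 6 vertices is trivially a valid decomposition of width 5. On the other hand G contains the 6-clique {0, 1, 2, 3, 4, 5}. A clique must lie in a single bag of any decomposition, so no decomposition can have width below 5. Therefore the treewidth is 5.

Treewidth 5.
One optimal decomposition is:
Bags: B1 = {0, 1, 2, 3, 4, 5}
Tree: (single bag)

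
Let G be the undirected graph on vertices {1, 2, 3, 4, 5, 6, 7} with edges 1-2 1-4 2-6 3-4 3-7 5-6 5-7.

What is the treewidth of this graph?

A width-2 tree decomposition is:
Bags: B1 = {1, 3, 4}  B2 = {1, 3, 7}  B3 = {1, 5, 7}  B4 = {1, 5, 6}  B5 = {1, 2, 6}
Tree: B1–B2, B2–B3, B3–B4, B4–B5
Every bag has size at most 3, so the width is 3 − 1 = 2 and tw(G) ≤ 2. Since 1–4–3–7–5–6–2–1 is a cycle in G, G is not acyclic. Forests are exactly the graphs of treewidth ≤ 1, so tw(G) ≥ 2. Combining the bounds, tw(G) = 2.

2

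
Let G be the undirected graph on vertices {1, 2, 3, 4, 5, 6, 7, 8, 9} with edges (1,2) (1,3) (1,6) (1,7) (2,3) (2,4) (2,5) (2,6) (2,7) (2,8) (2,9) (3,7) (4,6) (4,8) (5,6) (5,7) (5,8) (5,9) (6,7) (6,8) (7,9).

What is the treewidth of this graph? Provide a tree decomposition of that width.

Treewidth 3.
Bags: B1 = {2, 5, 6, 7}  B2 = {2, 5, 6, 8}  B3 = {1, 2, 6, 7}  B4 = {2, 4, 6, 8}  B5 = {1, 2, 3, 7}  B6 = {2, 5, 7, 9}
Tree: B1–B2, B1–B3, B2–B4, B3–B5, B1–B6

Each bag holds 4 vertices, so the decomposition has width 3, which upper-bounds the treewidth. Conversely, {2, 5, 7, 9} is a clique of size 4, and the vertices of any clique must share a bag in every tree decomposition; so some bag has ≥ 4 vertices and tw(G) ≥ 3. Combining the bounds, tw(G) = 3.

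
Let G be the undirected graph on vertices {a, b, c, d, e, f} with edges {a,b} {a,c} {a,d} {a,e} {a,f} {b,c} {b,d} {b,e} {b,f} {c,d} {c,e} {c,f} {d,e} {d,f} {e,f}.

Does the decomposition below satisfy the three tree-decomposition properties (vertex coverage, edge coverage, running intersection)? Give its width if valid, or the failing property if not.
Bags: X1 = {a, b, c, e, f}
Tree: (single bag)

A tree decomposition must satisfy three properties: every vertex lies in some bag; for every edge, both endpoints lie together in some bag; and for every vertex, the bags containing it form a connected subtree. Here vertex d appears in no bag, so the decomposition is invalid.

No — vertex d appears in no bag.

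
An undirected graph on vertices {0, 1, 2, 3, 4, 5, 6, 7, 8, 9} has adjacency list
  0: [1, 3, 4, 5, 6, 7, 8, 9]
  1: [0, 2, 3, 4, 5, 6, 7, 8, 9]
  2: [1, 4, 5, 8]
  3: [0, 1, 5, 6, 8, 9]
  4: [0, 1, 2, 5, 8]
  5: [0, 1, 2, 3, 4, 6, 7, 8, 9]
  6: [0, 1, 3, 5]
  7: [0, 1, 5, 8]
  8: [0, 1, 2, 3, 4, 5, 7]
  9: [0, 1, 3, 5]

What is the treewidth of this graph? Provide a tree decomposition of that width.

Each bag holds 5 vertices, so the decomposition has width 4, which upper-bounds the treewidth. Conversely, {0, 1, 3, 5, 8} is a clique of size 5, and the vertices of any clique must share a bag in every tree decomposition; so some bag has ≥ 5 vertices and tw(G) ≥ 4. The upper and lower bounds meet at 4, so that is the treewidth.

Treewidth 4.
One optimal decomposition is:
Bags: B1 = {0, 1, 3, 5, 6}  B2 = {0, 1, 3, 5, 8}  B3 = {0, 1, 3, 5, 9}  B4 = {0, 1, 4, 5, 8}  B5 = {0, 1, 5, 7, 8}  B6 = {1, 2, 4, 5, 8}
Tree: B1–B2, B2–B3, B2–B4, B2–B5, B4–B6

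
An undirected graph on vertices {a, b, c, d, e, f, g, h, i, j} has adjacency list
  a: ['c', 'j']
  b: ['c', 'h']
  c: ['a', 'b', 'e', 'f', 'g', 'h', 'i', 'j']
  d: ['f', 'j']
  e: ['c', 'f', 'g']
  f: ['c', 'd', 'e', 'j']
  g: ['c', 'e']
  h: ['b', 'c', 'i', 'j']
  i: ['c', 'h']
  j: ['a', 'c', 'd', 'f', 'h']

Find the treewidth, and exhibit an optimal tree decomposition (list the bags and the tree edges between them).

Every bag has size at most 3, so the width is 3 − 1 = 2 and tw(G) ≤ 2. On the other hand G contains the 3-clique {d, f, j}. A clique must lie in a single bag of any decomposition, so no decomposition can have width below 2. The upper and lower bounds meet at 2, so that is the treewidth.

Treewidth 2.
One optimal decomposition is:
Bags: B1 = {c, f, j}  B2 = {c, e, f}  B3 = {c, h, j}  B4 = {c, e, g}  B5 = {b, c, h}  B6 = {d, f, j}  B7 = {a, c, j}  B8 = {c, h, i}
Tree: B1–B2, B1–B3, B2–B4, B3–B5, B1–B6, B1–B7, B5–B8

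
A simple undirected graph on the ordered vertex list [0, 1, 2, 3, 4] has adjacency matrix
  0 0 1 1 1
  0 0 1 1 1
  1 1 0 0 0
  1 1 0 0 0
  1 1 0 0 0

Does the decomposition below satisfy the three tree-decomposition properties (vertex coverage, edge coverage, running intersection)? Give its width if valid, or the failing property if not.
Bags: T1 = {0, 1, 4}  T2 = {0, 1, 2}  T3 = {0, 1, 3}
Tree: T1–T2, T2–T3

Yes; width 2.

Every vertex of G appears in some bag (union = {0, 1, 2, 3, 4}); every edge is covered by a bag; and for each vertex v the set of bags containing v is connected in the bag tree. The decomposition is therefore valid. The largest bag has 3 vertices, so the width is 2.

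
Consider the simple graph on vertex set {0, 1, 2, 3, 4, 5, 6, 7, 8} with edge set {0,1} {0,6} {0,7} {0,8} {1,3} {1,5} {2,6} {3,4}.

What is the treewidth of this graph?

1

A width-1 tree decomposition is:
Bags: B1 = {0, 1}  B2 = {1, 3}  B3 = {0, 7}  B4 = {3, 4}  B5 = {0, 6}  B6 = {0, 8}  B7 = {2, 6}  B8 = {1, 5}
Tree: B1–B2, B1–B3, B2–B4, B3–B5, B5–B6, B5–B7, B2–B8
The largest bag has 2 vertices, giving width 1; this decomposition certifies tw(G) ≤ 1. Any graph with an edge has treewidth ≥ 1, and G has the edge 1–0. The upper and lower bounds meet at 1, so that is the treewidth.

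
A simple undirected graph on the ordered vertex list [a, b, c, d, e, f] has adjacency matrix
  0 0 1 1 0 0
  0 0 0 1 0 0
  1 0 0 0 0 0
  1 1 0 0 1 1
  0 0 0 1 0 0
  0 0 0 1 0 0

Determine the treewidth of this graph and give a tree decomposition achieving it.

Treewidth 1.
Bags: B1 = {a, c}  B2 = {a, d}  B3 = {d, e}  B4 = {b, d}  B5 = {d, f}
Tree: B1–B2, B2–B3, B2–B4, B3–B5

The largest bag has 2 vertices, giving width 1; this decomposition certifies tw(G) ≤ 1. G has an edge, so its treewidth is at least 1. Combining the bounds, tw(G) = 1.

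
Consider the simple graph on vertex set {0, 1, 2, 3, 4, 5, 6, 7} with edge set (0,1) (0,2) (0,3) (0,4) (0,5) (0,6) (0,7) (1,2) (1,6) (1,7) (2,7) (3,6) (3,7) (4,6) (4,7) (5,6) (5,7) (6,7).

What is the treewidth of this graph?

3

A width-3 tree decomposition is:
Bags: B1 = {0, 3, 6, 7}  B2 = {0, 1, 6, 7}  B3 = {0, 5, 6, 7}  B4 = {0, 1, 2, 7}  B5 = {0, 4, 6, 7}
Tree: B1–B2, B2–B3, B2–B4, B3–B5
The largest bag has 4 vertices, giving width 3; this decomposition certifies tw(G) ≤ 3. For the lower bound, the 4 vertices {0, 1, 2, 7} are pairwise adjacent, and any tree decomposition puts a clique entirely inside one bag — forcing width ≥ 3. Combining the bounds, tw(G) = 3.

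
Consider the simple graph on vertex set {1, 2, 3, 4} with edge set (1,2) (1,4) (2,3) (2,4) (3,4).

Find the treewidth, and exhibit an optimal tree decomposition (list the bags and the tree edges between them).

Treewidth 2.
One optimal decomposition is:
Bags: B1 = {2, 3, 4}  B2 = {1, 2, 4}
Tree: B1–B2

The largest bag has 3 vertices, giving width 2; this decomposition certifies tw(G) ≤ 2. On the other hand G contains the 3-clique {1, 2, 4}. A clique must lie in a single bag of any decomposition, so no decomposition can have width below 2. Hence tw(G) = 2 exactly.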